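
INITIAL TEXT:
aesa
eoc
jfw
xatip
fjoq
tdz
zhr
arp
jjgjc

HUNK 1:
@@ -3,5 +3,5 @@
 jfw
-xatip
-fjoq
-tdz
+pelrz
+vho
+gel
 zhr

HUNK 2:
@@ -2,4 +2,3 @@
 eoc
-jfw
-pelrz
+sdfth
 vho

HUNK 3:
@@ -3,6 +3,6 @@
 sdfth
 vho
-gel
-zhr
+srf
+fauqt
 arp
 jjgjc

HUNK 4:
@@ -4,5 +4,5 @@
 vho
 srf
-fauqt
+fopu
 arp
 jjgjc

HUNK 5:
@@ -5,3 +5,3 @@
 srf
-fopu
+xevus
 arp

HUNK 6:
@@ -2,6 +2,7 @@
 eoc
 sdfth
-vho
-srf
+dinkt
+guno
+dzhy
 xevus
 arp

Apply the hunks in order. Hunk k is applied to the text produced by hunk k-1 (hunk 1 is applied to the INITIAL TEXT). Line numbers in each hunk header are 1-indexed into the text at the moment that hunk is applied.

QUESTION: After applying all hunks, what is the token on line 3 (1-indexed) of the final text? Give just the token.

Hunk 1: at line 3 remove [xatip,fjoq,tdz] add [pelrz,vho,gel] -> 9 lines: aesa eoc jfw pelrz vho gel zhr arp jjgjc
Hunk 2: at line 2 remove [jfw,pelrz] add [sdfth] -> 8 lines: aesa eoc sdfth vho gel zhr arp jjgjc
Hunk 3: at line 3 remove [gel,zhr] add [srf,fauqt] -> 8 lines: aesa eoc sdfth vho srf fauqt arp jjgjc
Hunk 4: at line 4 remove [fauqt] add [fopu] -> 8 lines: aesa eoc sdfth vho srf fopu arp jjgjc
Hunk 5: at line 5 remove [fopu] add [xevus] -> 8 lines: aesa eoc sdfth vho srf xevus arp jjgjc
Hunk 6: at line 2 remove [vho,srf] add [dinkt,guno,dzhy] -> 9 lines: aesa eoc sdfth dinkt guno dzhy xevus arp jjgjc
Final line 3: sdfth

Answer: sdfth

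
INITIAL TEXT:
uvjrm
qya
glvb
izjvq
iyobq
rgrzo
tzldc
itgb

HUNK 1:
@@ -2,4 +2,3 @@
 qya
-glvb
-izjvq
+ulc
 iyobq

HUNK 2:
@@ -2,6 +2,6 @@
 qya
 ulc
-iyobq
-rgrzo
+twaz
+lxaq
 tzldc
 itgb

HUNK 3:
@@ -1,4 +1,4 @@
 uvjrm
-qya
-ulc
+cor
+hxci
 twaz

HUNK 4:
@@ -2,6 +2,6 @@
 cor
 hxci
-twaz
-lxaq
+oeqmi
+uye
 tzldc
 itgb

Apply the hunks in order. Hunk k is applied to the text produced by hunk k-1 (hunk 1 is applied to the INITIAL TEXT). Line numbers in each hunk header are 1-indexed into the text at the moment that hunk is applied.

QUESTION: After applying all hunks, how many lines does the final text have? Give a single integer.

Hunk 1: at line 2 remove [glvb,izjvq] add [ulc] -> 7 lines: uvjrm qya ulc iyobq rgrzo tzldc itgb
Hunk 2: at line 2 remove [iyobq,rgrzo] add [twaz,lxaq] -> 7 lines: uvjrm qya ulc twaz lxaq tzldc itgb
Hunk 3: at line 1 remove [qya,ulc] add [cor,hxci] -> 7 lines: uvjrm cor hxci twaz lxaq tzldc itgb
Hunk 4: at line 2 remove [twaz,lxaq] add [oeqmi,uye] -> 7 lines: uvjrm cor hxci oeqmi uye tzldc itgb
Final line count: 7

Answer: 7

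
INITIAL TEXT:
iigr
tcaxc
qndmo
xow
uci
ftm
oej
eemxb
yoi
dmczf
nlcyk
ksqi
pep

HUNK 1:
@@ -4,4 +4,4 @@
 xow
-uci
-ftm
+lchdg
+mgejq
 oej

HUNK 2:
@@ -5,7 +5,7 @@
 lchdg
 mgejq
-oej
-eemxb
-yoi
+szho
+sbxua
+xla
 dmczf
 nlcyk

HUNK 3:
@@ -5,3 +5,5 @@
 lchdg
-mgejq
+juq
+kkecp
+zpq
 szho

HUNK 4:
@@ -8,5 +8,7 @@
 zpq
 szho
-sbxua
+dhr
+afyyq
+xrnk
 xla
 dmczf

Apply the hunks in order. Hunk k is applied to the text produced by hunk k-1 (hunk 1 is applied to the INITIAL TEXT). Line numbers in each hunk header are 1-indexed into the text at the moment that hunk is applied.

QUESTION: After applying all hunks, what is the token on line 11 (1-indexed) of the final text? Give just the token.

Hunk 1: at line 4 remove [uci,ftm] add [lchdg,mgejq] -> 13 lines: iigr tcaxc qndmo xow lchdg mgejq oej eemxb yoi dmczf nlcyk ksqi pep
Hunk 2: at line 5 remove [oej,eemxb,yoi] add [szho,sbxua,xla] -> 13 lines: iigr tcaxc qndmo xow lchdg mgejq szho sbxua xla dmczf nlcyk ksqi pep
Hunk 3: at line 5 remove [mgejq] add [juq,kkecp,zpq] -> 15 lines: iigr tcaxc qndmo xow lchdg juq kkecp zpq szho sbxua xla dmczf nlcyk ksqi pep
Hunk 4: at line 8 remove [sbxua] add [dhr,afyyq,xrnk] -> 17 lines: iigr tcaxc qndmo xow lchdg juq kkecp zpq szho dhr afyyq xrnk xla dmczf nlcyk ksqi pep
Final line 11: afyyq

Answer: afyyq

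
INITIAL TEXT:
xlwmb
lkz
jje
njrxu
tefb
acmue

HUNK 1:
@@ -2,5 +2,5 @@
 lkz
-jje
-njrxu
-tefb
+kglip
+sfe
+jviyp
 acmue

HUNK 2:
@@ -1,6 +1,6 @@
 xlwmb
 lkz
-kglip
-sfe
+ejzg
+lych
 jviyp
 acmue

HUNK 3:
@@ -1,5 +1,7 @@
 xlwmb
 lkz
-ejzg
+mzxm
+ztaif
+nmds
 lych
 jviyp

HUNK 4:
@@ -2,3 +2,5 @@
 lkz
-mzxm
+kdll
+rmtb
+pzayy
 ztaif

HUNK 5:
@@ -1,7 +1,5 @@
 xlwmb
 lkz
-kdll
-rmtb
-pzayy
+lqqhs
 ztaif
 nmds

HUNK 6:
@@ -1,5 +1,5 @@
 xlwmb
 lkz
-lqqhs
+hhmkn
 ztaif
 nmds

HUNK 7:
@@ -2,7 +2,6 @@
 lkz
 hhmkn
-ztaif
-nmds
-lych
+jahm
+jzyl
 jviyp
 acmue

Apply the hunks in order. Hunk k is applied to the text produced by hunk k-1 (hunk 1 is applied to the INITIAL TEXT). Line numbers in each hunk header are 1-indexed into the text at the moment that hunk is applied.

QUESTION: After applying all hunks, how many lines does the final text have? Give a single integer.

Hunk 1: at line 2 remove [jje,njrxu,tefb] add [kglip,sfe,jviyp] -> 6 lines: xlwmb lkz kglip sfe jviyp acmue
Hunk 2: at line 1 remove [kglip,sfe] add [ejzg,lych] -> 6 lines: xlwmb lkz ejzg lych jviyp acmue
Hunk 3: at line 1 remove [ejzg] add [mzxm,ztaif,nmds] -> 8 lines: xlwmb lkz mzxm ztaif nmds lych jviyp acmue
Hunk 4: at line 2 remove [mzxm] add [kdll,rmtb,pzayy] -> 10 lines: xlwmb lkz kdll rmtb pzayy ztaif nmds lych jviyp acmue
Hunk 5: at line 1 remove [kdll,rmtb,pzayy] add [lqqhs] -> 8 lines: xlwmb lkz lqqhs ztaif nmds lych jviyp acmue
Hunk 6: at line 1 remove [lqqhs] add [hhmkn] -> 8 lines: xlwmb lkz hhmkn ztaif nmds lych jviyp acmue
Hunk 7: at line 2 remove [ztaif,nmds,lych] add [jahm,jzyl] -> 7 lines: xlwmb lkz hhmkn jahm jzyl jviyp acmue
Final line count: 7

Answer: 7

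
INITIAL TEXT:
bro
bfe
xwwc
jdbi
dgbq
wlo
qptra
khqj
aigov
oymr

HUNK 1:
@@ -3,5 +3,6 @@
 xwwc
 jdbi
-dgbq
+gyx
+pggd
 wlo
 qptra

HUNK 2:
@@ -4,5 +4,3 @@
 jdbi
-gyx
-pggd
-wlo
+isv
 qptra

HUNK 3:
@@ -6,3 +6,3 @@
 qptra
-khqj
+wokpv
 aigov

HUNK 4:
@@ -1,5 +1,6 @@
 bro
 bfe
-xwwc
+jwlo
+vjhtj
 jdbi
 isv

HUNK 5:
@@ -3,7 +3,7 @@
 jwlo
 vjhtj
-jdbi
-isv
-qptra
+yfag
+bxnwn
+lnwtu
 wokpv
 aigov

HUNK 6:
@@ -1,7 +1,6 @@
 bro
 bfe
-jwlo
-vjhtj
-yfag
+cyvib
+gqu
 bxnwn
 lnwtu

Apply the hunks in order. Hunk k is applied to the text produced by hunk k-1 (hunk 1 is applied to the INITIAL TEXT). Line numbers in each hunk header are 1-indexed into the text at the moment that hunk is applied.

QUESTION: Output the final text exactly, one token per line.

Hunk 1: at line 3 remove [dgbq] add [gyx,pggd] -> 11 lines: bro bfe xwwc jdbi gyx pggd wlo qptra khqj aigov oymr
Hunk 2: at line 4 remove [gyx,pggd,wlo] add [isv] -> 9 lines: bro bfe xwwc jdbi isv qptra khqj aigov oymr
Hunk 3: at line 6 remove [khqj] add [wokpv] -> 9 lines: bro bfe xwwc jdbi isv qptra wokpv aigov oymr
Hunk 4: at line 1 remove [xwwc] add [jwlo,vjhtj] -> 10 lines: bro bfe jwlo vjhtj jdbi isv qptra wokpv aigov oymr
Hunk 5: at line 3 remove [jdbi,isv,qptra] add [yfag,bxnwn,lnwtu] -> 10 lines: bro bfe jwlo vjhtj yfag bxnwn lnwtu wokpv aigov oymr
Hunk 6: at line 1 remove [jwlo,vjhtj,yfag] add [cyvib,gqu] -> 9 lines: bro bfe cyvib gqu bxnwn lnwtu wokpv aigov oymr

Answer: bro
bfe
cyvib
gqu
bxnwn
lnwtu
wokpv
aigov
oymr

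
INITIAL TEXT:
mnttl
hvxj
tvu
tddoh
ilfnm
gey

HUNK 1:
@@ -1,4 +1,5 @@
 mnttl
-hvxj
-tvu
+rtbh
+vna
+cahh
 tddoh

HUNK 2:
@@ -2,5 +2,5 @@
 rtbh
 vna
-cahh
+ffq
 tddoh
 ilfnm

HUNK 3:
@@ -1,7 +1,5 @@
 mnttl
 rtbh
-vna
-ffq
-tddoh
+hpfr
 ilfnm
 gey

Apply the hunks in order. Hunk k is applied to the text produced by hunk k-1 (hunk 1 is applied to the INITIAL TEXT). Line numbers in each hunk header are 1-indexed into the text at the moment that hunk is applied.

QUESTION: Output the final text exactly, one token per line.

Hunk 1: at line 1 remove [hvxj,tvu] add [rtbh,vna,cahh] -> 7 lines: mnttl rtbh vna cahh tddoh ilfnm gey
Hunk 2: at line 2 remove [cahh] add [ffq] -> 7 lines: mnttl rtbh vna ffq tddoh ilfnm gey
Hunk 3: at line 1 remove [vna,ffq,tddoh] add [hpfr] -> 5 lines: mnttl rtbh hpfr ilfnm gey

Answer: mnttl
rtbh
hpfr
ilfnm
gey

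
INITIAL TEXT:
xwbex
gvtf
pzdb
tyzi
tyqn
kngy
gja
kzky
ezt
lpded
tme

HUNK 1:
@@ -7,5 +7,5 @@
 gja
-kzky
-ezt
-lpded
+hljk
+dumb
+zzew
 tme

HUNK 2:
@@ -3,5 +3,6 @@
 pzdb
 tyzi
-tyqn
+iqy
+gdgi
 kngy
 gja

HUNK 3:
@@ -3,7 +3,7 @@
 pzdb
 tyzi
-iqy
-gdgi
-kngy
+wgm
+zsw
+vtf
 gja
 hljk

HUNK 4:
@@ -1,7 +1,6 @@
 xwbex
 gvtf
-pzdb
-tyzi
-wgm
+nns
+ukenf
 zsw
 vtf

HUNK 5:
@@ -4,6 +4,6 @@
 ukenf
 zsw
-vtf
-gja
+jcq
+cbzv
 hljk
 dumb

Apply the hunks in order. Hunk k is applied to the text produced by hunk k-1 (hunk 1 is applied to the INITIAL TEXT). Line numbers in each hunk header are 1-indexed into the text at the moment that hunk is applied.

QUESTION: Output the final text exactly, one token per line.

Answer: xwbex
gvtf
nns
ukenf
zsw
jcq
cbzv
hljk
dumb
zzew
tme

Derivation:
Hunk 1: at line 7 remove [kzky,ezt,lpded] add [hljk,dumb,zzew] -> 11 lines: xwbex gvtf pzdb tyzi tyqn kngy gja hljk dumb zzew tme
Hunk 2: at line 3 remove [tyqn] add [iqy,gdgi] -> 12 lines: xwbex gvtf pzdb tyzi iqy gdgi kngy gja hljk dumb zzew tme
Hunk 3: at line 3 remove [iqy,gdgi,kngy] add [wgm,zsw,vtf] -> 12 lines: xwbex gvtf pzdb tyzi wgm zsw vtf gja hljk dumb zzew tme
Hunk 4: at line 1 remove [pzdb,tyzi,wgm] add [nns,ukenf] -> 11 lines: xwbex gvtf nns ukenf zsw vtf gja hljk dumb zzew tme
Hunk 5: at line 4 remove [vtf,gja] add [jcq,cbzv] -> 11 lines: xwbex gvtf nns ukenf zsw jcq cbzv hljk dumb zzew tme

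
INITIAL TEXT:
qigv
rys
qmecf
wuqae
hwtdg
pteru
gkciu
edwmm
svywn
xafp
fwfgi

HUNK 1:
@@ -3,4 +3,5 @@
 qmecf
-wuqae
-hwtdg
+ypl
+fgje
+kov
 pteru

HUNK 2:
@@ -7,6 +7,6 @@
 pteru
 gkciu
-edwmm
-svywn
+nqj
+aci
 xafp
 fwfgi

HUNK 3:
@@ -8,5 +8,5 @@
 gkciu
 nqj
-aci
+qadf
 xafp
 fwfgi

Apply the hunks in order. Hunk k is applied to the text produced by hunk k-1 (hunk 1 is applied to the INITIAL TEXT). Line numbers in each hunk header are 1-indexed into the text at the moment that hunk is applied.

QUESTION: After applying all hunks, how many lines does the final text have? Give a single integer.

Answer: 12

Derivation:
Hunk 1: at line 3 remove [wuqae,hwtdg] add [ypl,fgje,kov] -> 12 lines: qigv rys qmecf ypl fgje kov pteru gkciu edwmm svywn xafp fwfgi
Hunk 2: at line 7 remove [edwmm,svywn] add [nqj,aci] -> 12 lines: qigv rys qmecf ypl fgje kov pteru gkciu nqj aci xafp fwfgi
Hunk 3: at line 8 remove [aci] add [qadf] -> 12 lines: qigv rys qmecf ypl fgje kov pteru gkciu nqj qadf xafp fwfgi
Final line count: 12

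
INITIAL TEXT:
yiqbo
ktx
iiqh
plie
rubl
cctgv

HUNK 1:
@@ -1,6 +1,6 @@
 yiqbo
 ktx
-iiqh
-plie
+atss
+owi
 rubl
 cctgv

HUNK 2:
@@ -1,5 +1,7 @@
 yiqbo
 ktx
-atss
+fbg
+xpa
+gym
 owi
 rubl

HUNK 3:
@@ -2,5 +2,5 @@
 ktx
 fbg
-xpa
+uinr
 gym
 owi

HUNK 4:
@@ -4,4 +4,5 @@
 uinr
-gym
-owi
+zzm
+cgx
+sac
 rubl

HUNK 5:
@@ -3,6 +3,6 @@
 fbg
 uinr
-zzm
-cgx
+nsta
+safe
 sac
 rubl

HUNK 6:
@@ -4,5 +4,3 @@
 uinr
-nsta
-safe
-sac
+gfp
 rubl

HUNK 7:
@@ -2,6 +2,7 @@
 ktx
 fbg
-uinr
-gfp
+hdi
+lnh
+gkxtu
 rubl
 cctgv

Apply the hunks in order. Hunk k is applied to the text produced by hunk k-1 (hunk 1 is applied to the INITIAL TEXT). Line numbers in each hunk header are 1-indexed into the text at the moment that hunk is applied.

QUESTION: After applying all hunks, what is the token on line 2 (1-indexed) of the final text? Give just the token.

Hunk 1: at line 1 remove [iiqh,plie] add [atss,owi] -> 6 lines: yiqbo ktx atss owi rubl cctgv
Hunk 2: at line 1 remove [atss] add [fbg,xpa,gym] -> 8 lines: yiqbo ktx fbg xpa gym owi rubl cctgv
Hunk 3: at line 2 remove [xpa] add [uinr] -> 8 lines: yiqbo ktx fbg uinr gym owi rubl cctgv
Hunk 4: at line 4 remove [gym,owi] add [zzm,cgx,sac] -> 9 lines: yiqbo ktx fbg uinr zzm cgx sac rubl cctgv
Hunk 5: at line 3 remove [zzm,cgx] add [nsta,safe] -> 9 lines: yiqbo ktx fbg uinr nsta safe sac rubl cctgv
Hunk 6: at line 4 remove [nsta,safe,sac] add [gfp] -> 7 lines: yiqbo ktx fbg uinr gfp rubl cctgv
Hunk 7: at line 2 remove [uinr,gfp] add [hdi,lnh,gkxtu] -> 8 lines: yiqbo ktx fbg hdi lnh gkxtu rubl cctgv
Final line 2: ktx

Answer: ktx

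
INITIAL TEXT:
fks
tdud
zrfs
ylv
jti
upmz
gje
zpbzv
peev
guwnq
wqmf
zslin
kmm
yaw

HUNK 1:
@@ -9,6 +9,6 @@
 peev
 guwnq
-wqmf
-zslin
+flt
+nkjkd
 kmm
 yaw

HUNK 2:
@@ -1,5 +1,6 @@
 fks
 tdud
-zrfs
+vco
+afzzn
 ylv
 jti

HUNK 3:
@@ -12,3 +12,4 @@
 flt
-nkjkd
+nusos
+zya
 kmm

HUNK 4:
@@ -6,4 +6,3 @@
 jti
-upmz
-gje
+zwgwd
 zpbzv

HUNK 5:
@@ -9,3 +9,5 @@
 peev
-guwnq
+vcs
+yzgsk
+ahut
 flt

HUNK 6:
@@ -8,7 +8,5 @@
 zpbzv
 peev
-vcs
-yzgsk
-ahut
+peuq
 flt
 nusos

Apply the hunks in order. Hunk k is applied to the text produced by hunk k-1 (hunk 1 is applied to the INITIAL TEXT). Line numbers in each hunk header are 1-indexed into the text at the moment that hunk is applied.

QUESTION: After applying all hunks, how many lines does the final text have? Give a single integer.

Answer: 15

Derivation:
Hunk 1: at line 9 remove [wqmf,zslin] add [flt,nkjkd] -> 14 lines: fks tdud zrfs ylv jti upmz gje zpbzv peev guwnq flt nkjkd kmm yaw
Hunk 2: at line 1 remove [zrfs] add [vco,afzzn] -> 15 lines: fks tdud vco afzzn ylv jti upmz gje zpbzv peev guwnq flt nkjkd kmm yaw
Hunk 3: at line 12 remove [nkjkd] add [nusos,zya] -> 16 lines: fks tdud vco afzzn ylv jti upmz gje zpbzv peev guwnq flt nusos zya kmm yaw
Hunk 4: at line 6 remove [upmz,gje] add [zwgwd] -> 15 lines: fks tdud vco afzzn ylv jti zwgwd zpbzv peev guwnq flt nusos zya kmm yaw
Hunk 5: at line 9 remove [guwnq] add [vcs,yzgsk,ahut] -> 17 lines: fks tdud vco afzzn ylv jti zwgwd zpbzv peev vcs yzgsk ahut flt nusos zya kmm yaw
Hunk 6: at line 8 remove [vcs,yzgsk,ahut] add [peuq] -> 15 lines: fks tdud vco afzzn ylv jti zwgwd zpbzv peev peuq flt nusos zya kmm yaw
Final line count: 15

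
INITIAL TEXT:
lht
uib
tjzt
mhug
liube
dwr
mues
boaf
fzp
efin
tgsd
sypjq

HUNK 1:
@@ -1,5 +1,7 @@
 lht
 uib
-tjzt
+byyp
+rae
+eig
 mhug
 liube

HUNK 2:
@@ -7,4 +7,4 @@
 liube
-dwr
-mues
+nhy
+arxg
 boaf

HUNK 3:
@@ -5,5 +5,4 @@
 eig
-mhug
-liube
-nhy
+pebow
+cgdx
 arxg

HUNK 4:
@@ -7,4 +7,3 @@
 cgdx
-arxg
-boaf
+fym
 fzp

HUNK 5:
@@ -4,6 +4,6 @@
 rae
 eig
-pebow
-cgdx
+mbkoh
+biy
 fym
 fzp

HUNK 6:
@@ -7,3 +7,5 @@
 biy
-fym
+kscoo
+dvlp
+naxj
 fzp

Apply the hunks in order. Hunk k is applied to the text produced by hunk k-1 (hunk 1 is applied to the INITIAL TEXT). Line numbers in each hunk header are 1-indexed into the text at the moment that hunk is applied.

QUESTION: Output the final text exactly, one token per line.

Hunk 1: at line 1 remove [tjzt] add [byyp,rae,eig] -> 14 lines: lht uib byyp rae eig mhug liube dwr mues boaf fzp efin tgsd sypjq
Hunk 2: at line 7 remove [dwr,mues] add [nhy,arxg] -> 14 lines: lht uib byyp rae eig mhug liube nhy arxg boaf fzp efin tgsd sypjq
Hunk 3: at line 5 remove [mhug,liube,nhy] add [pebow,cgdx] -> 13 lines: lht uib byyp rae eig pebow cgdx arxg boaf fzp efin tgsd sypjq
Hunk 4: at line 7 remove [arxg,boaf] add [fym] -> 12 lines: lht uib byyp rae eig pebow cgdx fym fzp efin tgsd sypjq
Hunk 5: at line 4 remove [pebow,cgdx] add [mbkoh,biy] -> 12 lines: lht uib byyp rae eig mbkoh biy fym fzp efin tgsd sypjq
Hunk 6: at line 7 remove [fym] add [kscoo,dvlp,naxj] -> 14 lines: lht uib byyp rae eig mbkoh biy kscoo dvlp naxj fzp efin tgsd sypjq

Answer: lht
uib
byyp
rae
eig
mbkoh
biy
kscoo
dvlp
naxj
fzp
efin
tgsd
sypjq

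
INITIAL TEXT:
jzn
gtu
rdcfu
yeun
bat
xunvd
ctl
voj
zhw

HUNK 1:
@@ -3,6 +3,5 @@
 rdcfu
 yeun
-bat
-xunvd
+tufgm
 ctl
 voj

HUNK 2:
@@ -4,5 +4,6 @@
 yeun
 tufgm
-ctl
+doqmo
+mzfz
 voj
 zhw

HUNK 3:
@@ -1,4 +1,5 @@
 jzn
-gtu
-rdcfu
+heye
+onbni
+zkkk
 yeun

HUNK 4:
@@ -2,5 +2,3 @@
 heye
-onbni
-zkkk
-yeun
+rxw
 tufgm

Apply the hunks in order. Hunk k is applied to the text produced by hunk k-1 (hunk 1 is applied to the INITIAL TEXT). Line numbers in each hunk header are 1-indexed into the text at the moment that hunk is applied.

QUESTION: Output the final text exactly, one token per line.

Hunk 1: at line 3 remove [bat,xunvd] add [tufgm] -> 8 lines: jzn gtu rdcfu yeun tufgm ctl voj zhw
Hunk 2: at line 4 remove [ctl] add [doqmo,mzfz] -> 9 lines: jzn gtu rdcfu yeun tufgm doqmo mzfz voj zhw
Hunk 3: at line 1 remove [gtu,rdcfu] add [heye,onbni,zkkk] -> 10 lines: jzn heye onbni zkkk yeun tufgm doqmo mzfz voj zhw
Hunk 4: at line 2 remove [onbni,zkkk,yeun] add [rxw] -> 8 lines: jzn heye rxw tufgm doqmo mzfz voj zhw

Answer: jzn
heye
rxw
tufgm
doqmo
mzfz
voj
zhw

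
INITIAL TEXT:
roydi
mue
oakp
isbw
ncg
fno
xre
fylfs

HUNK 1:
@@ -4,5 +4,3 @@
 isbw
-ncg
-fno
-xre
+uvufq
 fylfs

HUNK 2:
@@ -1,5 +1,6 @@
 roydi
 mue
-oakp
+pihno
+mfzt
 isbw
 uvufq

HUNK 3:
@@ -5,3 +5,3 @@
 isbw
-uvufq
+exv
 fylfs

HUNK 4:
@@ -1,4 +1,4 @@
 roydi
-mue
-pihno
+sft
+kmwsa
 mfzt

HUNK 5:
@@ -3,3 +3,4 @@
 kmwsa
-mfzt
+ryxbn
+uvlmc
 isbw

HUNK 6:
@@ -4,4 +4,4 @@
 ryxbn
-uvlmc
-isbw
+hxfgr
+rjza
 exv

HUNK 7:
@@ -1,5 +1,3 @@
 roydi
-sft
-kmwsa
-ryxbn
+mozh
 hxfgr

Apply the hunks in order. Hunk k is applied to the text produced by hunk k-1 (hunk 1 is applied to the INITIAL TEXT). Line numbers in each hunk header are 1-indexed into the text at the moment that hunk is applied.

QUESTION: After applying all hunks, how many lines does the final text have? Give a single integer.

Hunk 1: at line 4 remove [ncg,fno,xre] add [uvufq] -> 6 lines: roydi mue oakp isbw uvufq fylfs
Hunk 2: at line 1 remove [oakp] add [pihno,mfzt] -> 7 lines: roydi mue pihno mfzt isbw uvufq fylfs
Hunk 3: at line 5 remove [uvufq] add [exv] -> 7 lines: roydi mue pihno mfzt isbw exv fylfs
Hunk 4: at line 1 remove [mue,pihno] add [sft,kmwsa] -> 7 lines: roydi sft kmwsa mfzt isbw exv fylfs
Hunk 5: at line 3 remove [mfzt] add [ryxbn,uvlmc] -> 8 lines: roydi sft kmwsa ryxbn uvlmc isbw exv fylfs
Hunk 6: at line 4 remove [uvlmc,isbw] add [hxfgr,rjza] -> 8 lines: roydi sft kmwsa ryxbn hxfgr rjza exv fylfs
Hunk 7: at line 1 remove [sft,kmwsa,ryxbn] add [mozh] -> 6 lines: roydi mozh hxfgr rjza exv fylfs
Final line count: 6

Answer: 6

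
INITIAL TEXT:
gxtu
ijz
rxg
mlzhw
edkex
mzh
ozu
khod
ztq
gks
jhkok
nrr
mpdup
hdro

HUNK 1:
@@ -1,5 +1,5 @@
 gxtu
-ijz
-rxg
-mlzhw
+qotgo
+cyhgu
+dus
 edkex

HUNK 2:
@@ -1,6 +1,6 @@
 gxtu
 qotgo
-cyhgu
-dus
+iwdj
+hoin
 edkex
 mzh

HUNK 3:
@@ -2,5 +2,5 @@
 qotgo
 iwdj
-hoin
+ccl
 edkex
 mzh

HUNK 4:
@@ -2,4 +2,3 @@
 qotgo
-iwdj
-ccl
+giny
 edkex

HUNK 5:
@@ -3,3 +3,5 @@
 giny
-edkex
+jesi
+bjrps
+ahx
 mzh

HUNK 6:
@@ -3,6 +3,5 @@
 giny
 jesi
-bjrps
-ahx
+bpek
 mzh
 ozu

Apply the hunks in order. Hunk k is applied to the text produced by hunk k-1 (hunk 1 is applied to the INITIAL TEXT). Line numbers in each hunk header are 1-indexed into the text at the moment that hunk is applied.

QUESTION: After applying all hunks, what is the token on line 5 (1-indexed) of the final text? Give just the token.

Hunk 1: at line 1 remove [ijz,rxg,mlzhw] add [qotgo,cyhgu,dus] -> 14 lines: gxtu qotgo cyhgu dus edkex mzh ozu khod ztq gks jhkok nrr mpdup hdro
Hunk 2: at line 1 remove [cyhgu,dus] add [iwdj,hoin] -> 14 lines: gxtu qotgo iwdj hoin edkex mzh ozu khod ztq gks jhkok nrr mpdup hdro
Hunk 3: at line 2 remove [hoin] add [ccl] -> 14 lines: gxtu qotgo iwdj ccl edkex mzh ozu khod ztq gks jhkok nrr mpdup hdro
Hunk 4: at line 2 remove [iwdj,ccl] add [giny] -> 13 lines: gxtu qotgo giny edkex mzh ozu khod ztq gks jhkok nrr mpdup hdro
Hunk 5: at line 3 remove [edkex] add [jesi,bjrps,ahx] -> 15 lines: gxtu qotgo giny jesi bjrps ahx mzh ozu khod ztq gks jhkok nrr mpdup hdro
Hunk 6: at line 3 remove [bjrps,ahx] add [bpek] -> 14 lines: gxtu qotgo giny jesi bpek mzh ozu khod ztq gks jhkok nrr mpdup hdro
Final line 5: bpek

Answer: bpek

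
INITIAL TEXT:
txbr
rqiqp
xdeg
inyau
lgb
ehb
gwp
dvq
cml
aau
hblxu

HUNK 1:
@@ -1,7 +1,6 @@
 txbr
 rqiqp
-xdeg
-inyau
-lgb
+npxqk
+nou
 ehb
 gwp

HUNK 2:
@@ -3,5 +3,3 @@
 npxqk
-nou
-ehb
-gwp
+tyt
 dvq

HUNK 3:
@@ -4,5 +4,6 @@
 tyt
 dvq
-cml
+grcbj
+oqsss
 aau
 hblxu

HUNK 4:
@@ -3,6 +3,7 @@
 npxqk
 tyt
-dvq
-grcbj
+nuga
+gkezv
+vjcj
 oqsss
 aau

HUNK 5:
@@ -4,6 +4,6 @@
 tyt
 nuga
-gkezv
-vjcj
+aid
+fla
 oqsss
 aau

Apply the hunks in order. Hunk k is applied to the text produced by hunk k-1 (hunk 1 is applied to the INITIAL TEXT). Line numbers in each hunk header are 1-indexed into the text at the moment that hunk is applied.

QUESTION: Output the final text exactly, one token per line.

Answer: txbr
rqiqp
npxqk
tyt
nuga
aid
fla
oqsss
aau
hblxu

Derivation:
Hunk 1: at line 1 remove [xdeg,inyau,lgb] add [npxqk,nou] -> 10 lines: txbr rqiqp npxqk nou ehb gwp dvq cml aau hblxu
Hunk 2: at line 3 remove [nou,ehb,gwp] add [tyt] -> 8 lines: txbr rqiqp npxqk tyt dvq cml aau hblxu
Hunk 3: at line 4 remove [cml] add [grcbj,oqsss] -> 9 lines: txbr rqiqp npxqk tyt dvq grcbj oqsss aau hblxu
Hunk 4: at line 3 remove [dvq,grcbj] add [nuga,gkezv,vjcj] -> 10 lines: txbr rqiqp npxqk tyt nuga gkezv vjcj oqsss aau hblxu
Hunk 5: at line 4 remove [gkezv,vjcj] add [aid,fla] -> 10 lines: txbr rqiqp npxqk tyt nuga aid fla oqsss aau hblxu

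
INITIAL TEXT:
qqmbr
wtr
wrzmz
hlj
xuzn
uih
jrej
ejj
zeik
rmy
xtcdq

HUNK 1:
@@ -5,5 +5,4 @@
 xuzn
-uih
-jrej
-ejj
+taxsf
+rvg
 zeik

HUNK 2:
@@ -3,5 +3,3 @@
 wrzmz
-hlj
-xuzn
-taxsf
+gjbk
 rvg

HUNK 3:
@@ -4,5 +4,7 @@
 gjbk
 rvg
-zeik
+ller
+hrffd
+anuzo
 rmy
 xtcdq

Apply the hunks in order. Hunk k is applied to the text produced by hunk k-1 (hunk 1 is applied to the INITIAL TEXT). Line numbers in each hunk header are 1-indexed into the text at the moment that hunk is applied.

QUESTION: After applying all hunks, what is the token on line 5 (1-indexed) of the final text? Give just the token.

Hunk 1: at line 5 remove [uih,jrej,ejj] add [taxsf,rvg] -> 10 lines: qqmbr wtr wrzmz hlj xuzn taxsf rvg zeik rmy xtcdq
Hunk 2: at line 3 remove [hlj,xuzn,taxsf] add [gjbk] -> 8 lines: qqmbr wtr wrzmz gjbk rvg zeik rmy xtcdq
Hunk 3: at line 4 remove [zeik] add [ller,hrffd,anuzo] -> 10 lines: qqmbr wtr wrzmz gjbk rvg ller hrffd anuzo rmy xtcdq
Final line 5: rvg

Answer: rvg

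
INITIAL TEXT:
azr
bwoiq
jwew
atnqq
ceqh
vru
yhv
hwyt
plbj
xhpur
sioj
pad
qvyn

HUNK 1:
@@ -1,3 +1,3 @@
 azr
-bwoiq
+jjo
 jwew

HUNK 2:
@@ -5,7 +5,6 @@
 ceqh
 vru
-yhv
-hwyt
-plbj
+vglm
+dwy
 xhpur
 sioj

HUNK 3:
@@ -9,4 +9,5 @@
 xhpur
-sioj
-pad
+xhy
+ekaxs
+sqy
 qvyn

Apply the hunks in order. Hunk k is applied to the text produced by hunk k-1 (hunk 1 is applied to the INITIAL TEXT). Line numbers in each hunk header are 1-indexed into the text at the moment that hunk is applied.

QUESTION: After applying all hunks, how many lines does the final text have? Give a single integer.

Answer: 13

Derivation:
Hunk 1: at line 1 remove [bwoiq] add [jjo] -> 13 lines: azr jjo jwew atnqq ceqh vru yhv hwyt plbj xhpur sioj pad qvyn
Hunk 2: at line 5 remove [yhv,hwyt,plbj] add [vglm,dwy] -> 12 lines: azr jjo jwew atnqq ceqh vru vglm dwy xhpur sioj pad qvyn
Hunk 3: at line 9 remove [sioj,pad] add [xhy,ekaxs,sqy] -> 13 lines: azr jjo jwew atnqq ceqh vru vglm dwy xhpur xhy ekaxs sqy qvyn
Final line count: 13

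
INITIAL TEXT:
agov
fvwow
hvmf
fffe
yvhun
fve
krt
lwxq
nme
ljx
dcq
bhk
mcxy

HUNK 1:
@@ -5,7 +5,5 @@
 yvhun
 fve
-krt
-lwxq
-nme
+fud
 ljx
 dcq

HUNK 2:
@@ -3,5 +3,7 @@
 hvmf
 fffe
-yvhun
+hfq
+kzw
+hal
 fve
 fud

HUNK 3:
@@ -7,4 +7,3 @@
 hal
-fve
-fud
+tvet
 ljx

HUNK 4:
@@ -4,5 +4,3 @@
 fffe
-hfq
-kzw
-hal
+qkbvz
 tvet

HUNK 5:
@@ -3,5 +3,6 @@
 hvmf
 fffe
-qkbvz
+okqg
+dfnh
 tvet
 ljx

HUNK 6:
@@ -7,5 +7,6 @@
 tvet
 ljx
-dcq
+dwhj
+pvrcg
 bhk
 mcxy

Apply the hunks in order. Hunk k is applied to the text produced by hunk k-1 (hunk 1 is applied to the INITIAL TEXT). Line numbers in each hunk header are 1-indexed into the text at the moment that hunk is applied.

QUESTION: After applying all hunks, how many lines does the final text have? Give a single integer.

Hunk 1: at line 5 remove [krt,lwxq,nme] add [fud] -> 11 lines: agov fvwow hvmf fffe yvhun fve fud ljx dcq bhk mcxy
Hunk 2: at line 3 remove [yvhun] add [hfq,kzw,hal] -> 13 lines: agov fvwow hvmf fffe hfq kzw hal fve fud ljx dcq bhk mcxy
Hunk 3: at line 7 remove [fve,fud] add [tvet] -> 12 lines: agov fvwow hvmf fffe hfq kzw hal tvet ljx dcq bhk mcxy
Hunk 4: at line 4 remove [hfq,kzw,hal] add [qkbvz] -> 10 lines: agov fvwow hvmf fffe qkbvz tvet ljx dcq bhk mcxy
Hunk 5: at line 3 remove [qkbvz] add [okqg,dfnh] -> 11 lines: agov fvwow hvmf fffe okqg dfnh tvet ljx dcq bhk mcxy
Hunk 6: at line 7 remove [dcq] add [dwhj,pvrcg] -> 12 lines: agov fvwow hvmf fffe okqg dfnh tvet ljx dwhj pvrcg bhk mcxy
Final line count: 12

Answer: 12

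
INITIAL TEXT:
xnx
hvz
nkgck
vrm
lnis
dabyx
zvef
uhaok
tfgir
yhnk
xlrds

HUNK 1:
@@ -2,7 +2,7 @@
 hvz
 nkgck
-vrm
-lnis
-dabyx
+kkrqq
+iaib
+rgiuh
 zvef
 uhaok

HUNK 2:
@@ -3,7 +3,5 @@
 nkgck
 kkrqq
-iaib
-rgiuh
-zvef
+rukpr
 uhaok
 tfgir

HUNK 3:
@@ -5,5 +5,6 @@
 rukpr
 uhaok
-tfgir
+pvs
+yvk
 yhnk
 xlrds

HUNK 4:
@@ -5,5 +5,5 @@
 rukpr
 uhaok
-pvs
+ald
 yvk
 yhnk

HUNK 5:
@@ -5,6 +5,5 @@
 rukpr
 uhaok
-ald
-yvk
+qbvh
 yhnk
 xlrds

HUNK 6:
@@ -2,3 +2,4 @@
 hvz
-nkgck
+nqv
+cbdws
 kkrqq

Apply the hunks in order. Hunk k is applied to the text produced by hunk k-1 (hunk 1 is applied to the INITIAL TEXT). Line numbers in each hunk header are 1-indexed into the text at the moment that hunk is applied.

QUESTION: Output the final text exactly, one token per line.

Answer: xnx
hvz
nqv
cbdws
kkrqq
rukpr
uhaok
qbvh
yhnk
xlrds

Derivation:
Hunk 1: at line 2 remove [vrm,lnis,dabyx] add [kkrqq,iaib,rgiuh] -> 11 lines: xnx hvz nkgck kkrqq iaib rgiuh zvef uhaok tfgir yhnk xlrds
Hunk 2: at line 3 remove [iaib,rgiuh,zvef] add [rukpr] -> 9 lines: xnx hvz nkgck kkrqq rukpr uhaok tfgir yhnk xlrds
Hunk 3: at line 5 remove [tfgir] add [pvs,yvk] -> 10 lines: xnx hvz nkgck kkrqq rukpr uhaok pvs yvk yhnk xlrds
Hunk 4: at line 5 remove [pvs] add [ald] -> 10 lines: xnx hvz nkgck kkrqq rukpr uhaok ald yvk yhnk xlrds
Hunk 5: at line 5 remove [ald,yvk] add [qbvh] -> 9 lines: xnx hvz nkgck kkrqq rukpr uhaok qbvh yhnk xlrds
Hunk 6: at line 2 remove [nkgck] add [nqv,cbdws] -> 10 lines: xnx hvz nqv cbdws kkrqq rukpr uhaok qbvh yhnk xlrds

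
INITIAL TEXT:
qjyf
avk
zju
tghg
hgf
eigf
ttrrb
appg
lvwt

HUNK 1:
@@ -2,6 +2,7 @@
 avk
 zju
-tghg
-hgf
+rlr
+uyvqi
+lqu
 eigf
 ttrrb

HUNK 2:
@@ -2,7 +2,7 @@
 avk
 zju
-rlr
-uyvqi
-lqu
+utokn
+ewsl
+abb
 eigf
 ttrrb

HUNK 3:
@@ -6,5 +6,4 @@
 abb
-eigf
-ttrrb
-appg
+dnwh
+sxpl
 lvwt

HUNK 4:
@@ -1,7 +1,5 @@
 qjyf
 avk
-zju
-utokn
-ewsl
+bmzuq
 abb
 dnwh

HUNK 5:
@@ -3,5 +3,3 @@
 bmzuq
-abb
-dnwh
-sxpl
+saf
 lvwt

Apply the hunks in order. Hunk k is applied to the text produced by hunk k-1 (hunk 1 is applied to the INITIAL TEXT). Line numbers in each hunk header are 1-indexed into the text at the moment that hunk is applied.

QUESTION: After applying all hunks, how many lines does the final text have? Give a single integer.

Answer: 5

Derivation:
Hunk 1: at line 2 remove [tghg,hgf] add [rlr,uyvqi,lqu] -> 10 lines: qjyf avk zju rlr uyvqi lqu eigf ttrrb appg lvwt
Hunk 2: at line 2 remove [rlr,uyvqi,lqu] add [utokn,ewsl,abb] -> 10 lines: qjyf avk zju utokn ewsl abb eigf ttrrb appg lvwt
Hunk 3: at line 6 remove [eigf,ttrrb,appg] add [dnwh,sxpl] -> 9 lines: qjyf avk zju utokn ewsl abb dnwh sxpl lvwt
Hunk 4: at line 1 remove [zju,utokn,ewsl] add [bmzuq] -> 7 lines: qjyf avk bmzuq abb dnwh sxpl lvwt
Hunk 5: at line 3 remove [abb,dnwh,sxpl] add [saf] -> 5 lines: qjyf avk bmzuq saf lvwt
Final line count: 5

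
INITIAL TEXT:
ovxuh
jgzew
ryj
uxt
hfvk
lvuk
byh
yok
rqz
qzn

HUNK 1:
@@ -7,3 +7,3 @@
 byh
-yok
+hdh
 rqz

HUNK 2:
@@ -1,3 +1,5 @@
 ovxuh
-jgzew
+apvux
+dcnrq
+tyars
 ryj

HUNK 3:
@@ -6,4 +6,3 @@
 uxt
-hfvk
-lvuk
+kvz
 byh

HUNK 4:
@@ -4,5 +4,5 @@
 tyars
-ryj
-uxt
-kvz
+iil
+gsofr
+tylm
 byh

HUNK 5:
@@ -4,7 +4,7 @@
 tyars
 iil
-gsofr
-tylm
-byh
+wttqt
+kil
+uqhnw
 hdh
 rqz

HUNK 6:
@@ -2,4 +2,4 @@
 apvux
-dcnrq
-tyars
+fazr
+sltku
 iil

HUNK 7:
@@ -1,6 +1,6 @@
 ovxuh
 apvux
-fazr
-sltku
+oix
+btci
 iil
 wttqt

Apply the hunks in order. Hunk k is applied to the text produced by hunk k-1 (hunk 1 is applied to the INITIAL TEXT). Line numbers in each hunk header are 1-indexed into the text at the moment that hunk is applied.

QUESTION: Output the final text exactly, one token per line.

Hunk 1: at line 7 remove [yok] add [hdh] -> 10 lines: ovxuh jgzew ryj uxt hfvk lvuk byh hdh rqz qzn
Hunk 2: at line 1 remove [jgzew] add [apvux,dcnrq,tyars] -> 12 lines: ovxuh apvux dcnrq tyars ryj uxt hfvk lvuk byh hdh rqz qzn
Hunk 3: at line 6 remove [hfvk,lvuk] add [kvz] -> 11 lines: ovxuh apvux dcnrq tyars ryj uxt kvz byh hdh rqz qzn
Hunk 4: at line 4 remove [ryj,uxt,kvz] add [iil,gsofr,tylm] -> 11 lines: ovxuh apvux dcnrq tyars iil gsofr tylm byh hdh rqz qzn
Hunk 5: at line 4 remove [gsofr,tylm,byh] add [wttqt,kil,uqhnw] -> 11 lines: ovxuh apvux dcnrq tyars iil wttqt kil uqhnw hdh rqz qzn
Hunk 6: at line 2 remove [dcnrq,tyars] add [fazr,sltku] -> 11 lines: ovxuh apvux fazr sltku iil wttqt kil uqhnw hdh rqz qzn
Hunk 7: at line 1 remove [fazr,sltku] add [oix,btci] -> 11 lines: ovxuh apvux oix btci iil wttqt kil uqhnw hdh rqz qzn

Answer: ovxuh
apvux
oix
btci
iil
wttqt
kil
uqhnw
hdh
rqz
qzn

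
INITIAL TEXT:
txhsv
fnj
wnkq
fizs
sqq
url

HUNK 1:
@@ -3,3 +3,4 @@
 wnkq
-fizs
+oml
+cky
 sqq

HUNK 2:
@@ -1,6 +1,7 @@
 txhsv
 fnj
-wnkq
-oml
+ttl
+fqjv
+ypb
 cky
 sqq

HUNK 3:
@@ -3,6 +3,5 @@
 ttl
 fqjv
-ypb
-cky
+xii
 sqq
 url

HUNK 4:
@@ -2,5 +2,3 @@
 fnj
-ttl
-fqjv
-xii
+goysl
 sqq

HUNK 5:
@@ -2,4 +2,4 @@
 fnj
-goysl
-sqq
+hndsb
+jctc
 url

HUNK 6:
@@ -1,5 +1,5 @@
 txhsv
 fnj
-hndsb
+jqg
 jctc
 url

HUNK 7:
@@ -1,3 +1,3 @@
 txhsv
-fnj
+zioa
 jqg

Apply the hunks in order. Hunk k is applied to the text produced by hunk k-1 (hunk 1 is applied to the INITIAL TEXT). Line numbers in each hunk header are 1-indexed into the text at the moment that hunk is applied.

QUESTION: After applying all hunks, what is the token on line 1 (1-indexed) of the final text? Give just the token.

Answer: txhsv

Derivation:
Hunk 1: at line 3 remove [fizs] add [oml,cky] -> 7 lines: txhsv fnj wnkq oml cky sqq url
Hunk 2: at line 1 remove [wnkq,oml] add [ttl,fqjv,ypb] -> 8 lines: txhsv fnj ttl fqjv ypb cky sqq url
Hunk 3: at line 3 remove [ypb,cky] add [xii] -> 7 lines: txhsv fnj ttl fqjv xii sqq url
Hunk 4: at line 2 remove [ttl,fqjv,xii] add [goysl] -> 5 lines: txhsv fnj goysl sqq url
Hunk 5: at line 2 remove [goysl,sqq] add [hndsb,jctc] -> 5 lines: txhsv fnj hndsb jctc url
Hunk 6: at line 1 remove [hndsb] add [jqg] -> 5 lines: txhsv fnj jqg jctc url
Hunk 7: at line 1 remove [fnj] add [zioa] -> 5 lines: txhsv zioa jqg jctc url
Final line 1: txhsv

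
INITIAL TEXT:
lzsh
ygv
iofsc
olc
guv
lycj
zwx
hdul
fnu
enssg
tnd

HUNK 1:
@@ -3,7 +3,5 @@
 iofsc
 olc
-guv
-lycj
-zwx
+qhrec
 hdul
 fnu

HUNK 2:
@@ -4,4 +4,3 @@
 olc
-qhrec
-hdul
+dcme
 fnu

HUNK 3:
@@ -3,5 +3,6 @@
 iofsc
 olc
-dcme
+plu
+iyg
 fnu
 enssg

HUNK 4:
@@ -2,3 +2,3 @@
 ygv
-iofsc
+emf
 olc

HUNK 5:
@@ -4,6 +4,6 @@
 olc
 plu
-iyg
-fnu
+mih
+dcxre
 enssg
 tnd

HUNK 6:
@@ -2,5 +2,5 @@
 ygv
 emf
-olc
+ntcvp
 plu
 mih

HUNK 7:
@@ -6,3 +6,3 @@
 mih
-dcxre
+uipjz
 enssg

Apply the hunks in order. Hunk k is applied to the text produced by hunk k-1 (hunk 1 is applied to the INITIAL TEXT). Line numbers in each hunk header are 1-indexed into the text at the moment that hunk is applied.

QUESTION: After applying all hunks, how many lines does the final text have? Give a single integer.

Hunk 1: at line 3 remove [guv,lycj,zwx] add [qhrec] -> 9 lines: lzsh ygv iofsc olc qhrec hdul fnu enssg tnd
Hunk 2: at line 4 remove [qhrec,hdul] add [dcme] -> 8 lines: lzsh ygv iofsc olc dcme fnu enssg tnd
Hunk 3: at line 3 remove [dcme] add [plu,iyg] -> 9 lines: lzsh ygv iofsc olc plu iyg fnu enssg tnd
Hunk 4: at line 2 remove [iofsc] add [emf] -> 9 lines: lzsh ygv emf olc plu iyg fnu enssg tnd
Hunk 5: at line 4 remove [iyg,fnu] add [mih,dcxre] -> 9 lines: lzsh ygv emf olc plu mih dcxre enssg tnd
Hunk 6: at line 2 remove [olc] add [ntcvp] -> 9 lines: lzsh ygv emf ntcvp plu mih dcxre enssg tnd
Hunk 7: at line 6 remove [dcxre] add [uipjz] -> 9 lines: lzsh ygv emf ntcvp plu mih uipjz enssg tnd
Final line count: 9

Answer: 9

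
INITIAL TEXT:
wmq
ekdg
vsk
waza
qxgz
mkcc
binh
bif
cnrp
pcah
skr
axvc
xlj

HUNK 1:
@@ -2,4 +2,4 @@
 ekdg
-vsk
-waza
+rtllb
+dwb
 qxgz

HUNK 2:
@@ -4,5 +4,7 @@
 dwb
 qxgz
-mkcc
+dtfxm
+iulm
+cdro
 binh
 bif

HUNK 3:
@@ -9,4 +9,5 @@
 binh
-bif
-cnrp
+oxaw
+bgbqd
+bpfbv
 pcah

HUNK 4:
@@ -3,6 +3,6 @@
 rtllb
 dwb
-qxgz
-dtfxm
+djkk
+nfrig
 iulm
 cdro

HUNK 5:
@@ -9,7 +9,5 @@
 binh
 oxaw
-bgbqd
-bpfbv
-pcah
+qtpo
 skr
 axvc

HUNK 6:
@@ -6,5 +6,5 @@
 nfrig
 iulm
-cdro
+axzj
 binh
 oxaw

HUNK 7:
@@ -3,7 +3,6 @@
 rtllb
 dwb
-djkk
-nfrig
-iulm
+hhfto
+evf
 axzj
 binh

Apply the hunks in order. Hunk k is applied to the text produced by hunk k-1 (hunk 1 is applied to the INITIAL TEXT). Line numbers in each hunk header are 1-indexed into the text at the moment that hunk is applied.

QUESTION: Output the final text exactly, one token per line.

Hunk 1: at line 2 remove [vsk,waza] add [rtllb,dwb] -> 13 lines: wmq ekdg rtllb dwb qxgz mkcc binh bif cnrp pcah skr axvc xlj
Hunk 2: at line 4 remove [mkcc] add [dtfxm,iulm,cdro] -> 15 lines: wmq ekdg rtllb dwb qxgz dtfxm iulm cdro binh bif cnrp pcah skr axvc xlj
Hunk 3: at line 9 remove [bif,cnrp] add [oxaw,bgbqd,bpfbv] -> 16 lines: wmq ekdg rtllb dwb qxgz dtfxm iulm cdro binh oxaw bgbqd bpfbv pcah skr axvc xlj
Hunk 4: at line 3 remove [qxgz,dtfxm] add [djkk,nfrig] -> 16 lines: wmq ekdg rtllb dwb djkk nfrig iulm cdro binh oxaw bgbqd bpfbv pcah skr axvc xlj
Hunk 5: at line 9 remove [bgbqd,bpfbv,pcah] add [qtpo] -> 14 lines: wmq ekdg rtllb dwb djkk nfrig iulm cdro binh oxaw qtpo skr axvc xlj
Hunk 6: at line 6 remove [cdro] add [axzj] -> 14 lines: wmq ekdg rtllb dwb djkk nfrig iulm axzj binh oxaw qtpo skr axvc xlj
Hunk 7: at line 3 remove [djkk,nfrig,iulm] add [hhfto,evf] -> 13 lines: wmq ekdg rtllb dwb hhfto evf axzj binh oxaw qtpo skr axvc xlj

Answer: wmq
ekdg
rtllb
dwb
hhfto
evf
axzj
binh
oxaw
qtpo
skr
axvc
xlj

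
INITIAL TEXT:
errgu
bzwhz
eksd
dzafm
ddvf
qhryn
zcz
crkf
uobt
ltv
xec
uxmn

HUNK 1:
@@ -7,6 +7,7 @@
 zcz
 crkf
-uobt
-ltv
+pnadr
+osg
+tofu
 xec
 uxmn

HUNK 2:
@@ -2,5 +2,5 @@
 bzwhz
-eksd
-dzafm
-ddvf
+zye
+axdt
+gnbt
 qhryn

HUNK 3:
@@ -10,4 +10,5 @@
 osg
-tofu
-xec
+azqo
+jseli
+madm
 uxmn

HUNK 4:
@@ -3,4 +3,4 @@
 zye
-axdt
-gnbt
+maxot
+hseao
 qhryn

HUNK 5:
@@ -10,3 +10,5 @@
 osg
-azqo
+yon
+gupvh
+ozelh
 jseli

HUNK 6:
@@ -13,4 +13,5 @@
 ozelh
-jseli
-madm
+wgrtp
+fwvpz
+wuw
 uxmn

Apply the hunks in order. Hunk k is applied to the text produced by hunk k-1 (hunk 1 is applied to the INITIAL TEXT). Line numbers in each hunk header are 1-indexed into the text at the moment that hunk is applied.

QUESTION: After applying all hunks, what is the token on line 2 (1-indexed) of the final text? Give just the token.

Answer: bzwhz

Derivation:
Hunk 1: at line 7 remove [uobt,ltv] add [pnadr,osg,tofu] -> 13 lines: errgu bzwhz eksd dzafm ddvf qhryn zcz crkf pnadr osg tofu xec uxmn
Hunk 2: at line 2 remove [eksd,dzafm,ddvf] add [zye,axdt,gnbt] -> 13 lines: errgu bzwhz zye axdt gnbt qhryn zcz crkf pnadr osg tofu xec uxmn
Hunk 3: at line 10 remove [tofu,xec] add [azqo,jseli,madm] -> 14 lines: errgu bzwhz zye axdt gnbt qhryn zcz crkf pnadr osg azqo jseli madm uxmn
Hunk 4: at line 3 remove [axdt,gnbt] add [maxot,hseao] -> 14 lines: errgu bzwhz zye maxot hseao qhryn zcz crkf pnadr osg azqo jseli madm uxmn
Hunk 5: at line 10 remove [azqo] add [yon,gupvh,ozelh] -> 16 lines: errgu bzwhz zye maxot hseao qhryn zcz crkf pnadr osg yon gupvh ozelh jseli madm uxmn
Hunk 6: at line 13 remove [jseli,madm] add [wgrtp,fwvpz,wuw] -> 17 lines: errgu bzwhz zye maxot hseao qhryn zcz crkf pnadr osg yon gupvh ozelh wgrtp fwvpz wuw uxmn
Final line 2: bzwhz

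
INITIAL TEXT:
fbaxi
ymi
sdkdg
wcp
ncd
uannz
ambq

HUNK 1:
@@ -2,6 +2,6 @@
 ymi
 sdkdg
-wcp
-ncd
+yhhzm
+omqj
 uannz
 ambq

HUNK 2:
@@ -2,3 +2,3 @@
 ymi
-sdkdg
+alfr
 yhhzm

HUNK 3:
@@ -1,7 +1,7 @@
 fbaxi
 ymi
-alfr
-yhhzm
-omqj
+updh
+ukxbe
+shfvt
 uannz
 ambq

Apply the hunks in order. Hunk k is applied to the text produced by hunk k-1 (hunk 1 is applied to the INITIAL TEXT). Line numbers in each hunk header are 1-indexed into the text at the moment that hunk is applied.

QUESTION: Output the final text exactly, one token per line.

Hunk 1: at line 2 remove [wcp,ncd] add [yhhzm,omqj] -> 7 lines: fbaxi ymi sdkdg yhhzm omqj uannz ambq
Hunk 2: at line 2 remove [sdkdg] add [alfr] -> 7 lines: fbaxi ymi alfr yhhzm omqj uannz ambq
Hunk 3: at line 1 remove [alfr,yhhzm,omqj] add [updh,ukxbe,shfvt] -> 7 lines: fbaxi ymi updh ukxbe shfvt uannz ambq

Answer: fbaxi
ymi
updh
ukxbe
shfvt
uannz
ambq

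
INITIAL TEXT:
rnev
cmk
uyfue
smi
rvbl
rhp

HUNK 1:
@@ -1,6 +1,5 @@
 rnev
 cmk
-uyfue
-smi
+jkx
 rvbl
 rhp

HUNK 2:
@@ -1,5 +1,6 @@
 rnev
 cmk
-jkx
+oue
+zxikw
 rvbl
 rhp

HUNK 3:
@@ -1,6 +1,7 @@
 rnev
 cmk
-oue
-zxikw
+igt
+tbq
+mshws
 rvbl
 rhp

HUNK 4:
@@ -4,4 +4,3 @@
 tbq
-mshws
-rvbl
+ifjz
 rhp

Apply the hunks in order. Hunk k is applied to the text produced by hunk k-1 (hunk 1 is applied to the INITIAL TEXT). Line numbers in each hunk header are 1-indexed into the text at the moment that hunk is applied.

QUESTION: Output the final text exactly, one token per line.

Answer: rnev
cmk
igt
tbq
ifjz
rhp

Derivation:
Hunk 1: at line 1 remove [uyfue,smi] add [jkx] -> 5 lines: rnev cmk jkx rvbl rhp
Hunk 2: at line 1 remove [jkx] add [oue,zxikw] -> 6 lines: rnev cmk oue zxikw rvbl rhp
Hunk 3: at line 1 remove [oue,zxikw] add [igt,tbq,mshws] -> 7 lines: rnev cmk igt tbq mshws rvbl rhp
Hunk 4: at line 4 remove [mshws,rvbl] add [ifjz] -> 6 lines: rnev cmk igt tbq ifjz rhp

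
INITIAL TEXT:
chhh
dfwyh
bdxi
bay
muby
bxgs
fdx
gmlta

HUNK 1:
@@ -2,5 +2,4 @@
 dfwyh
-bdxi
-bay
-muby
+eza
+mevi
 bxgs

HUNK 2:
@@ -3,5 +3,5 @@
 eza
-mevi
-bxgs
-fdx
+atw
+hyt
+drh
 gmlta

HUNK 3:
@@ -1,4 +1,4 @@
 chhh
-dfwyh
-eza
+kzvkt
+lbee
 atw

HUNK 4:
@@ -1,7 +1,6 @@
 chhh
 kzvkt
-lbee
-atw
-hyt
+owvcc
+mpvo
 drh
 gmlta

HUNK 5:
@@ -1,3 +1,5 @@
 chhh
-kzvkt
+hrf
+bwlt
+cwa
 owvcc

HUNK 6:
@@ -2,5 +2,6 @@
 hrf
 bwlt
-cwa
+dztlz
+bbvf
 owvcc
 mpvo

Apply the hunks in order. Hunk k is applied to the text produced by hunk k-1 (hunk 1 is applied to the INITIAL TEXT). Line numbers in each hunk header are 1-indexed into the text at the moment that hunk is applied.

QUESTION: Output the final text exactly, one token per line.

Hunk 1: at line 2 remove [bdxi,bay,muby] add [eza,mevi] -> 7 lines: chhh dfwyh eza mevi bxgs fdx gmlta
Hunk 2: at line 3 remove [mevi,bxgs,fdx] add [atw,hyt,drh] -> 7 lines: chhh dfwyh eza atw hyt drh gmlta
Hunk 3: at line 1 remove [dfwyh,eza] add [kzvkt,lbee] -> 7 lines: chhh kzvkt lbee atw hyt drh gmlta
Hunk 4: at line 1 remove [lbee,atw,hyt] add [owvcc,mpvo] -> 6 lines: chhh kzvkt owvcc mpvo drh gmlta
Hunk 5: at line 1 remove [kzvkt] add [hrf,bwlt,cwa] -> 8 lines: chhh hrf bwlt cwa owvcc mpvo drh gmlta
Hunk 6: at line 2 remove [cwa] add [dztlz,bbvf] -> 9 lines: chhh hrf bwlt dztlz bbvf owvcc mpvo drh gmlta

Answer: chhh
hrf
bwlt
dztlz
bbvf
owvcc
mpvo
drh
gmlta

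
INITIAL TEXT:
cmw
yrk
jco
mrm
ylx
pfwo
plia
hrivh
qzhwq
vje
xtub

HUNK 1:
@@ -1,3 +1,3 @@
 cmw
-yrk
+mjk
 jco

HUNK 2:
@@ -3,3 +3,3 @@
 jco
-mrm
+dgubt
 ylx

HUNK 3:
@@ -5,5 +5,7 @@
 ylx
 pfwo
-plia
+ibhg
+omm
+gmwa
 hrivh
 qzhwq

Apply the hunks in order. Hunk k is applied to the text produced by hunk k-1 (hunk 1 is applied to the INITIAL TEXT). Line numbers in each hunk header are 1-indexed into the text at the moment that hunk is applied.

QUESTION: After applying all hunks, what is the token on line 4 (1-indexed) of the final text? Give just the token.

Hunk 1: at line 1 remove [yrk] add [mjk] -> 11 lines: cmw mjk jco mrm ylx pfwo plia hrivh qzhwq vje xtub
Hunk 2: at line 3 remove [mrm] add [dgubt] -> 11 lines: cmw mjk jco dgubt ylx pfwo plia hrivh qzhwq vje xtub
Hunk 3: at line 5 remove [plia] add [ibhg,omm,gmwa] -> 13 lines: cmw mjk jco dgubt ylx pfwo ibhg omm gmwa hrivh qzhwq vje xtub
Final line 4: dgubt

Answer: dgubt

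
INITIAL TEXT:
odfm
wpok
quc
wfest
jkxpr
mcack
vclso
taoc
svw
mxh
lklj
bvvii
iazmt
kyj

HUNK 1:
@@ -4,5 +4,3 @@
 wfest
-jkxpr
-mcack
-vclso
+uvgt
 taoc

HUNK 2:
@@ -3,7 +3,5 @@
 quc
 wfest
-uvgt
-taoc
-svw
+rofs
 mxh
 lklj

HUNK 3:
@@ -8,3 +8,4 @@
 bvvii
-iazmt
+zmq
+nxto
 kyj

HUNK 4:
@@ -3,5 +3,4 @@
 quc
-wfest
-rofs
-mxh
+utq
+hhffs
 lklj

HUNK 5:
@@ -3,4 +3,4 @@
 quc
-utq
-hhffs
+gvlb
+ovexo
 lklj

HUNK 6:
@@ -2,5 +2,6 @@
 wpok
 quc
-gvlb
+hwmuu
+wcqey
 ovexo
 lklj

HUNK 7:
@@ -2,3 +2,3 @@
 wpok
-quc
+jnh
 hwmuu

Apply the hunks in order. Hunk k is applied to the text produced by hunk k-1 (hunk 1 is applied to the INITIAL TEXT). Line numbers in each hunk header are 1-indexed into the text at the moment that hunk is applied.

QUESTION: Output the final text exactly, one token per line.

Hunk 1: at line 4 remove [jkxpr,mcack,vclso] add [uvgt] -> 12 lines: odfm wpok quc wfest uvgt taoc svw mxh lklj bvvii iazmt kyj
Hunk 2: at line 3 remove [uvgt,taoc,svw] add [rofs] -> 10 lines: odfm wpok quc wfest rofs mxh lklj bvvii iazmt kyj
Hunk 3: at line 8 remove [iazmt] add [zmq,nxto] -> 11 lines: odfm wpok quc wfest rofs mxh lklj bvvii zmq nxto kyj
Hunk 4: at line 3 remove [wfest,rofs,mxh] add [utq,hhffs] -> 10 lines: odfm wpok quc utq hhffs lklj bvvii zmq nxto kyj
Hunk 5: at line 3 remove [utq,hhffs] add [gvlb,ovexo] -> 10 lines: odfm wpok quc gvlb ovexo lklj bvvii zmq nxto kyj
Hunk 6: at line 2 remove [gvlb] add [hwmuu,wcqey] -> 11 lines: odfm wpok quc hwmuu wcqey ovexo lklj bvvii zmq nxto kyj
Hunk 7: at line 2 remove [quc] add [jnh] -> 11 lines: odfm wpok jnh hwmuu wcqey ovexo lklj bvvii zmq nxto kyj

Answer: odfm
wpok
jnh
hwmuu
wcqey
ovexo
lklj
bvvii
zmq
nxto
kyj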